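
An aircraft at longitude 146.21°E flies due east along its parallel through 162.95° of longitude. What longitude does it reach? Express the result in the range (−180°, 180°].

Start at +146.21°; shift +162.95° → +309.16°.
+309.16° lies outside (−180°, 180°]; subtract 360° → -50.84°.

50.84°W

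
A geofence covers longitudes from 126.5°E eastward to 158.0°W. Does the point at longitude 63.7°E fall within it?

No

Band width going east from +126.5° to -158.0°: ((-158.0 − 126.5) mod 360) = 75.5°.
Offset of +63.7° east of the west edge: ((63.7 − 126.5) mod 360) = 297.2°.
297.2° > 75.5° ⇒ outside.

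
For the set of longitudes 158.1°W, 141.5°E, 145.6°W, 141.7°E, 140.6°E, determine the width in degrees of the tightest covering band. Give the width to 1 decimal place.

73.8°

Sort the longitudes: -158.1°, -145.6°, +140.6°, +141.5°, +141.7°.
Eastward gaps between consecutive values (wrapping around): 12.5°, 286.2°, 0.9°, 0.2°, 60.2°.
Largest gap = 286.2° ⇒ minimal covering band is its complement: 360° − 286.2° = 73.8°.
Band runs from +140.6° eastward to -145.6°, crossing the antimeridian.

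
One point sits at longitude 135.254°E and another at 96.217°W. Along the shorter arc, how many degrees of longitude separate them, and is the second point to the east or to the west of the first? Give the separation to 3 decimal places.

Raw difference: -96.217 − 135.254 = -231.471°.
Normalise into (−180°, 180°]: -231.471° + 360° = 128.529°.
Positive ⇒ the second point lies to the east; separation 128.529°.

128.529° east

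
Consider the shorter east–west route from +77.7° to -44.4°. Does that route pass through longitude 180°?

Signed shortest Δλ = ((-44.4 − 77.7 + 180) mod 360) − 180 = -122.1°.
Going west by 122.1° from +77.7° reaches -44.4° without touching 180°.

No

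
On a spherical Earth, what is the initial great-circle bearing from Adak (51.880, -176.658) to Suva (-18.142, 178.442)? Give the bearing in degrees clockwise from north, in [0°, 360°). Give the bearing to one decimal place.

185.0°

Δλ = 178.442 − -176.658 = 355.100°; wrapped into (−180°, 180°]: -4.900°.
θ = atan2( sin Δλ · cos φ₂ , cos φ₁ · sin φ₂ − sin φ₁ · cos φ₂ · cos Δλ )
  = atan2(-0.08117, -0.93709) = -175.049° → normalised to [0°, 360°): 184.951°.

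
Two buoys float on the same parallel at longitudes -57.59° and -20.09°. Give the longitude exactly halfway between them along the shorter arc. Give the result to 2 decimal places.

-38.84°

Signed shortest Δλ from -57.59° to -20.09° is +37.50°.
Midpoint longitude = -57.59° + (+37.50°)/2 = -57.59° + 18.75° = -38.84°.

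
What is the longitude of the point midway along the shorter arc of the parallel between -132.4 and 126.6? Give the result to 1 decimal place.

Signed shortest Δλ from -132.4° to +126.6° is -101.0°.
Midpoint longitude = -132.4° + (-101.0°)/2 = -132.4° − 50.5° = -182.9°.
Normalise into (−180°, 180°]: +177.1°.
(The naïve average (-132.4 + +126.6)/2 = -2.9° is on the wrong side of the globe.)

+177.1°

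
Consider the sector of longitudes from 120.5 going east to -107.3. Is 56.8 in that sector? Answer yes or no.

No

Band width going east from +120.5° to -107.3°: ((-107.3 − 120.5) mod 360) = 132.2°.
Offset of +56.8° east of the west edge: ((56.8 − 120.5) mod 360) = 296.3°.
296.3° > 132.2° ⇒ outside.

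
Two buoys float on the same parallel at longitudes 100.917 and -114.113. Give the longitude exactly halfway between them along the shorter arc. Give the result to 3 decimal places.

Signed shortest Δλ from +100.917° to -114.113° is +144.970°.
Midpoint longitude = +100.917° + (+144.970°)/2 = +100.917° + 72.485° = +173.402°.
(The naïve average (+100.917 + -114.113)/2 = -6.598° is on the wrong side of the globe.)

+173.402°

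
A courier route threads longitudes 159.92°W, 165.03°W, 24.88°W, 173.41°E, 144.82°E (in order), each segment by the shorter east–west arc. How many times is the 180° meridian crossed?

1

Leg 1: -159.92° → -165.03°, shortest Δλ = -5.11° (west) — does not cross 180°.
Leg 2: -165.03° → -24.88°, shortest Δλ = 140.15° (east) — does not cross 180°.
Leg 3: -24.88° → +173.41°, shortest Δλ = -161.71° (west) — crosses 180°.
Leg 4: +173.41° → +144.82°, shortest Δλ = -28.59° (west) — does not cross 180°.
Total crossings: 1.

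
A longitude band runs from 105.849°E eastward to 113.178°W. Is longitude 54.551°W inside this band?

Band width going east from +105.849° to -113.178°: ((-113.178 − 105.849) mod 360) = 140.973°.
Offset of -54.551° east of the west edge: ((-54.551 − 105.849) mod 360) = 199.600°.
199.600° > 140.973° ⇒ outside.

No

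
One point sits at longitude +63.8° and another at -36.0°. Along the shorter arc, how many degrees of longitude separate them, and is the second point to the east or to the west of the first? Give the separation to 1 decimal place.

Raw difference: -36.0 − 63.8 = -99.8°.
Normalise into (−180°, 180°]: -99.8° stays -99.8°.
Negative ⇒ the second point lies to the west; separation 99.8°.

99.8° west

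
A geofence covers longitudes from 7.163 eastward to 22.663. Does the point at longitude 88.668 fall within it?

No

Band width going east from +7.163° to +22.663°: ((22.663 − 7.163) mod 360) = 15.500°.
Offset of +88.668° east of the west edge: ((88.668 − 7.163) mod 360) = 81.505°.
81.505° > 15.500° ⇒ outside.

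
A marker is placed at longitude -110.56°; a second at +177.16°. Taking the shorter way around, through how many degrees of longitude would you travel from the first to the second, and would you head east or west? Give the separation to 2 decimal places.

Raw difference: 177.16 − -110.56 = 287.72°.
Normalise into (−180°, 180°]: 287.72° − 360° = -72.28°.
Negative ⇒ the second point lies to the west; separation 72.28°.

72.28° west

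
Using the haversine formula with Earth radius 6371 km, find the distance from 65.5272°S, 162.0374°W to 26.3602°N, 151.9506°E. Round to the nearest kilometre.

Δλ = 151.9506 − -162.0374 = 313.9880°; wrapped into (−180°, 180°]: -46.0120°.
Δφ = 26.3602 − -65.5272 = 91.8874°.
a = sin²(Δφ/2) + cos φ₁ · cos φ₂ · sin²(Δλ/2) = 0.573165.
c = 2·atan2(√a, √(1−a)) = 1.71765 rad → d = 6371·c ≈ 10943.17 km.

10943 km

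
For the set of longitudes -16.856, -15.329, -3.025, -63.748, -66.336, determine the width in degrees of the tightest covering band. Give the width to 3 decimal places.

63.311°

Sort the longitudes: -66.336°, -63.748°, -16.856°, -15.329°, -3.025°.
Eastward gaps between consecutive values (wrapping around): 2.588°, 46.892°, 1.527°, 12.304°, 296.689°.
Largest gap = 296.689° ⇒ minimal covering band is its complement: 360° − 296.689° = 63.311°.
Band runs from -66.336° eastward to -3.025°.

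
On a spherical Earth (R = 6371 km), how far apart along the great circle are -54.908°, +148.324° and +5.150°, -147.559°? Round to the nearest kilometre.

8877 km

Δλ = -147.559 − 148.324 = -295.883°; wrapped into (−180°, 180°]: 64.117°.
Δφ = 5.150 − -54.908 = 60.058°.
a = sin²(Δφ/2) + cos φ₁ · cos φ₂ · sin²(Δλ/2) = 0.411750.
c = 2·atan2(√a, √(1−a)) = 1.39337 rad → d = 6371·c ≈ 8877.14 km.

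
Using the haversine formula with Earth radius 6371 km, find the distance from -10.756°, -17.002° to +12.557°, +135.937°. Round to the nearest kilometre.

Δλ = 135.937 − -17.002 = 152.939°.
Δφ = 12.557 − -10.756 = 23.313°.
a = sin²(Δφ/2) + cos φ₁ · cos φ₂ · sin²(Δλ/2) = 0.947262.
c = 2·atan2(√a, √(1−a)) = 2.67816 rad → d = 6371·c ≈ 17062.58 km.

17063 km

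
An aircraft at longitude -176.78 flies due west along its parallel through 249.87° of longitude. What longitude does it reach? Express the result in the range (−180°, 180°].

-66.65°

Start at -176.78°; shift −249.87° → -426.65°.
-426.65° lies outside (−180°, 180°]; add 360° → -66.65°.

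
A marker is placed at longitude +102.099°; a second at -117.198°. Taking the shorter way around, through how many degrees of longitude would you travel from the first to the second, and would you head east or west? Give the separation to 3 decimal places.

140.703° east

Raw difference: -117.198 − 102.099 = -219.297°.
Normalise into (−180°, 180°]: -219.297° + 360° = 140.703°.
Positive ⇒ the second point lies to the east; separation 140.703°.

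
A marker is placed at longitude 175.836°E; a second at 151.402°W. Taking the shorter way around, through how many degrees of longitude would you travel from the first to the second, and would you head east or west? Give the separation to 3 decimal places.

32.762° east

Raw difference: -151.402 − 175.836 = -327.238°.
Normalise into (−180°, 180°]: -327.238° + 360° = 32.762°.
Positive ⇒ the second point lies to the east; separation 32.762°.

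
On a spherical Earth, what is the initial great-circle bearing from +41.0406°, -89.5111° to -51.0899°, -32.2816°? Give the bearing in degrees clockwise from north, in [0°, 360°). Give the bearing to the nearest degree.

147°

Δλ = -32.2816 − -89.5111 = 57.2295°.
θ = atan2( sin Δλ · cos φ₂ , cos φ₁ · sin φ₂ − sin φ₁ · cos φ₂ · cos Δλ )
  = atan2(0.52814, -0.81013) = 146.899° → normalised to [0°, 360°): 146.899°.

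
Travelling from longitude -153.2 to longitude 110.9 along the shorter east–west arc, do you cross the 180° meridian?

Yes

Naïve |110.9 − -153.2| = 264.1° > 180°, so the shorter arc goes the other way round — across 180°.
Signed shortest Δλ = ((110.9 − -153.2 + 180) mod 360) − 180 = -95.9°.
Going west by 95.9° from -153.2° passes through 180° before reaching +110.9°.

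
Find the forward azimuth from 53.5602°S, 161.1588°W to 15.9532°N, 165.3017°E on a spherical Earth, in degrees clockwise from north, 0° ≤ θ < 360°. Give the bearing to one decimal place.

Δλ = 165.3017 − -161.1588 = 326.4605°; wrapped into (−180°, 180°]: -33.5395°.
θ = atan2( sin Δλ · cos φ₂ , cos φ₁ · sin φ₂ − sin φ₁ · cos φ₂ · cos Δλ )
  = atan2(-0.53123, 0.80797) = -33.325° → normalised to [0°, 360°): 326.675°.

326.7°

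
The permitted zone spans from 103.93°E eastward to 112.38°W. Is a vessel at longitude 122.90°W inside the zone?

Band width going east from +103.93° to -112.38°: ((-112.38 − 103.93) mod 360) = 143.69°.
Offset of -122.90° east of the west edge: ((-122.90 − 103.93) mod 360) = 133.17°.
133.17° ≤ 143.69° ⇒ inside.

Yes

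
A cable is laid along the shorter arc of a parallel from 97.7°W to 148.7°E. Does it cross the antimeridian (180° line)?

Naïve |148.7 − -97.7| = 246.4° > 180°, so the shorter arc goes the other way round — across 180°.
Signed shortest Δλ = ((148.7 − -97.7 + 180) mod 360) − 180 = -113.6°.
Going west by 113.6° from -97.7° passes through 180° before reaching +148.7°.

Yes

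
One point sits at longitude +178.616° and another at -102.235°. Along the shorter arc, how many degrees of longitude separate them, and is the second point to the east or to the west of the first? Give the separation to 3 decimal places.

Raw difference: -102.235 − 178.616 = -280.851°.
Normalise into (−180°, 180°]: -280.851° + 360° = 79.149°.
Positive ⇒ the second point lies to the east; separation 79.149°.

79.149° east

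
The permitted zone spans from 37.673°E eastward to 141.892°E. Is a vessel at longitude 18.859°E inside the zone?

No

Band width going east from +37.673° to +141.892°: ((141.892 − 37.673) mod 360) = 104.219°.
Offset of +18.859° east of the west edge: ((18.859 − 37.673) mod 360) = 341.186°.
341.186° > 104.219° ⇒ outside.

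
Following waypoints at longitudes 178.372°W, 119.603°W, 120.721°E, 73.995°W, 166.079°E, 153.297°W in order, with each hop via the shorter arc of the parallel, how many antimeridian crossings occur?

4

Leg 1: -178.372° → -119.603°, shortest Δλ = 58.769° (east) — does not cross 180°.
Leg 2: -119.603° → +120.721°, shortest Δλ = -119.676° (west) — crosses 180°.
Leg 3: +120.721° → -73.995°, shortest Δλ = 165.284° (east) — crosses 180°.
Leg 4: -73.995° → +166.079°, shortest Δλ = -119.926° (west) — crosses 180°.
Leg 5: +166.079° → -153.297°, shortest Δλ = 40.624° (east) — crosses 180°.
Total crossings: 4.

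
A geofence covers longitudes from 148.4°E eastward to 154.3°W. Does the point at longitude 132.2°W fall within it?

Band width going east from +148.4° to -154.3°: ((-154.3 − 148.4) mod 360) = 57.3°.
Offset of -132.2° east of the west edge: ((-132.2 − 148.4) mod 360) = 79.4°.
79.4° > 57.3° ⇒ outside.

No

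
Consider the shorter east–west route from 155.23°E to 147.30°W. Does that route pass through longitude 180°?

Naïve |-147.30 − 155.23| = 302.53° > 180°, so the shorter arc goes the other way round — across 180°.
Signed shortest Δλ = ((-147.30 − 155.23 + 180) mod 360) − 180 = 57.47°.
Going east by 57.47° from +155.23° passes through 180° before reaching -147.30°.

Yes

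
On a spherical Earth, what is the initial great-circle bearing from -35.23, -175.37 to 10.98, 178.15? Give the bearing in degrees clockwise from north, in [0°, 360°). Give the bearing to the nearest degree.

351°

Δλ = 178.15 − -175.37 = 353.52°; wrapped into (−180°, 180°]: -6.48°.
θ = atan2( sin Δλ · cos φ₂ , cos φ₁ · sin φ₂ − sin φ₁ · cos φ₂ · cos Δλ )
  = atan2(-0.11079, 0.71826) = -8.769° → normalised to [0°, 360°): 351.231°.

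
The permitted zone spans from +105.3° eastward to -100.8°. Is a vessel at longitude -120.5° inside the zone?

Yes

Band width going east from +105.3° to -100.8°: ((-100.8 − 105.3) mod 360) = 153.9°.
Offset of -120.5° east of the west edge: ((-120.5 − 105.3) mod 360) = 134.2°.
134.2° ≤ 153.9° ⇒ inside.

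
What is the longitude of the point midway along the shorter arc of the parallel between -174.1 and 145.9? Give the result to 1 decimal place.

+165.9°

Signed shortest Δλ from -174.1° to +145.9° is -40.0°.
Midpoint longitude = -174.1° + (-40.0°)/2 = -174.1° − 20.0° = -194.1°.
Normalise into (−180°, 180°]: +165.9°.
(The naïve average (-174.1 + +145.9)/2 = -14.1° is on the wrong side of the globe.)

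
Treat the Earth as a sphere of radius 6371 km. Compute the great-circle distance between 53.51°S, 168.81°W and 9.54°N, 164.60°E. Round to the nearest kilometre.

7447 km

Δλ = 164.60 − -168.81 = 333.41°; wrapped into (−180°, 180°]: -26.59°.
Δφ = 9.54 − -53.51 = 63.05°.
a = sin²(Δφ/2) + cos φ₁ · cos φ₂ · sin²(Δλ/2) = 0.304408.
c = 2·atan2(√a, √(1−a)) = 1.16888 rad → d = 6371·c ≈ 7446.92 km.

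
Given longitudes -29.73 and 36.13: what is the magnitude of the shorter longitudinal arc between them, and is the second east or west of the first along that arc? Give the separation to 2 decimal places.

Raw difference: 36.13 − -29.73 = 65.86°.
Normalise into (−180°, 180°]: 65.86° stays 65.86°.
Positive ⇒ the second point lies to the east; separation 65.86°.

65.86° east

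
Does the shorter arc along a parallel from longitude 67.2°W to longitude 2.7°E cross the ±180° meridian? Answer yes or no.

No

Signed shortest Δλ = ((2.7 − -67.2 + 180) mod 360) − 180 = 69.9°.
Going east by 69.9° from -67.2° reaches +2.7° without touching 180°.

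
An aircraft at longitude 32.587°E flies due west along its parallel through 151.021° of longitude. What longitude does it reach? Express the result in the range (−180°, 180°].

118.434°W

Start at +32.587°; shift −151.021° → -118.434°.
-118.434° already lies in (−180°, 180°].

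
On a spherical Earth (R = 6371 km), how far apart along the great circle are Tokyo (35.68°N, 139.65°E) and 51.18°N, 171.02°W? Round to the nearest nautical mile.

2291 nmi

Δλ = -171.02 − 139.65 = -310.67°; wrapped into (−180°, 180°]: 49.33°.
Δφ = 51.18 − 35.68 = 15.50°.
a = sin²(Δφ/2) + cos φ₁ · cos φ₂ · sin²(Δλ/2) = 0.106862.
c = 2·atan2(√a, √(1−a)) = 0.66604 rad → d = 6371·c ≈ 4243.33 km ≈ 2291.21 nmi.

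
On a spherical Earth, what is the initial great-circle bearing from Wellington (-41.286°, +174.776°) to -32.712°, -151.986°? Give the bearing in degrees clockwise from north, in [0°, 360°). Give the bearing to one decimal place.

Δλ = -151.986 − 174.776 = -326.762°; wrapped into (−180°, 180°]: 33.238°.
θ = atan2( sin Δλ · cos φ₂ , cos φ₁ · sin φ₂ − sin φ₁ · cos φ₂ · cos Δλ )
  = atan2(0.46119, 0.05826) = 82.800° → normalised to [0°, 360°): 82.800°.

82.8°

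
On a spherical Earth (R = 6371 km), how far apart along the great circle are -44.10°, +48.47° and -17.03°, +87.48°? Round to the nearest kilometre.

4725 km

Δλ = 87.48 − 48.47 = 39.01°.
Δφ = -17.03 − -44.10 = 27.07°.
a = sin²(Δφ/2) + cos φ₁ · cos φ₂ · sin²(Δλ/2) = 0.131322.
c = 2·atan2(√a, √(1−a)) = 0.74165 rad → d = 6371·c ≈ 4725.04 km.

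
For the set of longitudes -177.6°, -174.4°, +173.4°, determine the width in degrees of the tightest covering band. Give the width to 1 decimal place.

12.2°

Sort the longitudes: -177.6°, -174.4°, +173.4°.
Eastward gaps between consecutive values (wrapping around): 3.2°, 347.8°, 9.0°.
Largest gap = 347.8° ⇒ minimal covering band is its complement: 360° − 347.8° = 12.2°.
Band runs from +173.4° eastward to -174.4°, crossing the antimeridian.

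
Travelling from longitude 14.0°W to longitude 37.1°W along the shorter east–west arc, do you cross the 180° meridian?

No

Signed shortest Δλ = ((-37.1 − -14.0 + 180) mod 360) − 180 = -23.1°.
Going west by 23.1° from -14.0° reaches -37.1° without touching 180°.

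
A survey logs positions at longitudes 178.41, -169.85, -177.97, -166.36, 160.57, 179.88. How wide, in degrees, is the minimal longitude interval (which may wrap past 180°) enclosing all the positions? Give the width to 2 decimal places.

Sort the longitudes: -177.97°, -169.85°, -166.36°, +160.57°, +178.41°, +179.88°.
Eastward gaps between consecutive values (wrapping around): 8.12°, 3.49°, 326.93°, 17.84°, 1.47°, 2.15°.
Largest gap = 326.93° ⇒ minimal covering band is its complement: 360° − 326.93° = 33.07°.
Band runs from +160.57° eastward to -166.36°, crossing the antimeridian.

33.07°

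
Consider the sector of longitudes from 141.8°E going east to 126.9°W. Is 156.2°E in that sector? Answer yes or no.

Band width going east from +141.8° to -126.9°: ((-126.9 − 141.8) mod 360) = 91.3°.
Offset of +156.2° east of the west edge: ((156.2 − 141.8) mod 360) = 14.4°.
14.4° ≤ 91.3° ⇒ inside.

Yes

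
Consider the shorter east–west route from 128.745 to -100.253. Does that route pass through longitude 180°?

Yes

Naïve |-100.253 − 128.745| = 228.998° > 180°, so the shorter arc goes the other way round — across 180°.
Signed shortest Δλ = ((-100.253 − 128.745 + 180) mod 360) − 180 = 131.002°.
Going east by 131.002° from +128.745° passes through 180° before reaching -100.253°.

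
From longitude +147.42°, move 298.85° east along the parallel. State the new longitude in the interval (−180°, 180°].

Start at +147.42°; shift +298.85° → +446.27°.
+446.27° lies outside (−180°, 180°]; subtract 360° → +86.27°.

+86.27°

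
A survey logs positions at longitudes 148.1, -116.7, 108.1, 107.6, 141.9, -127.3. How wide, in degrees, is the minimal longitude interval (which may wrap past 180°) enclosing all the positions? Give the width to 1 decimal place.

Sort the longitudes: -127.3°, -116.7°, +107.6°, +108.1°, +141.9°, +148.1°.
Eastward gaps between consecutive values (wrapping around): 10.6°, 224.3°, 0.5°, 33.8°, 6.2°, 84.6°.
Largest gap = 224.3° ⇒ minimal covering band is its complement: 360° − 224.3° = 135.7°.
Band runs from +107.6° eastward to -116.7°, crossing the antimeridian.

135.7°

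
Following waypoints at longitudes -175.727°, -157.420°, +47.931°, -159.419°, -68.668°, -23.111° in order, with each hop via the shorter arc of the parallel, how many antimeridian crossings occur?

2

Leg 1: -175.727° → -157.420°, shortest Δλ = 18.307° (east) — does not cross 180°.
Leg 2: -157.420° → +47.931°, shortest Δλ = -154.649° (west) — crosses 180°.
Leg 3: +47.931° → -159.419°, shortest Δλ = 152.65° (east) — crosses 180°.
Leg 4: -159.419° → -68.668°, shortest Δλ = 90.751° (east) — does not cross 180°.
Leg 5: -68.668° → -23.111°, shortest Δλ = 45.557° (east) — does not cross 180°.
Total crossings: 2.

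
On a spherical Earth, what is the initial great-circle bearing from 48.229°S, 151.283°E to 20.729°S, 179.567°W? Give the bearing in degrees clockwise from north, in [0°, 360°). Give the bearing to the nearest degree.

Δλ = -179.567 − 151.283 = -330.850°; wrapped into (−180°, 180°]: 29.150°.
θ = atan2( sin Δλ · cos φ₂ , cos φ₁ · sin φ₂ − sin φ₁ · cos φ₂ · cos Δλ )
  = atan2(0.45557, 0.37340) = 50.660° → normalised to [0°, 360°): 50.660°.

51°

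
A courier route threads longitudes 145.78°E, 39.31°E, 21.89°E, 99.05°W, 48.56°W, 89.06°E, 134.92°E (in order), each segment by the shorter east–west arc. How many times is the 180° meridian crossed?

0

Leg 1: +145.78° → +39.31°, shortest Δλ = -106.47° (west) — does not cross 180°.
Leg 2: +39.31° → +21.89°, shortest Δλ = -17.42° (west) — does not cross 180°.
Leg 3: +21.89° → -99.05°, shortest Δλ = -120.94° (west) — does not cross 180°.
Leg 4: -99.05° → -48.56°, shortest Δλ = 50.49° (east) — does not cross 180°.
Leg 5: -48.56° → +89.06°, shortest Δλ = 137.62° (east) — does not cross 180°.
Leg 6: +89.06° → +134.92°, shortest Δλ = 45.86° (east) — does not cross 180°.
Total crossings: 0.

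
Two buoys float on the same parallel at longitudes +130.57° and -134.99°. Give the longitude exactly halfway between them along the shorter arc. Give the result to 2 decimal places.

+177.79°

Signed shortest Δλ from +130.57° to -134.99° is +94.44°.
Midpoint longitude = +130.57° + (+94.44°)/2 = +130.57° + 47.22° = +177.79°.
(The naïve average (+130.57 + -134.99)/2 = -2.21° is on the wrong side of the globe.)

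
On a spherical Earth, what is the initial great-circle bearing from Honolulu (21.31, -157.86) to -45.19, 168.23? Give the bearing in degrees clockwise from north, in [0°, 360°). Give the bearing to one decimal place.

Δλ = 168.23 − -157.86 = 326.09°; wrapped into (−180°, 180°]: -33.91°.
θ = atan2( sin Δλ · cos φ₂ , cos φ₁ · sin φ₂ − sin φ₁ · cos φ₂ · cos Δλ )
  = atan2(-0.39318, -0.87350) = -155.767° → normalised to [0°, 360°): 204.233°.

204.2°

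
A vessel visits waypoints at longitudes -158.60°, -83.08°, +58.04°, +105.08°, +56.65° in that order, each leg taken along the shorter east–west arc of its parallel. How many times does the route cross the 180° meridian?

Leg 1: -158.60° → -83.08°, shortest Δλ = 75.52° (east) — does not cross 180°.
Leg 2: -83.08° → +58.04°, shortest Δλ = 141.12° (east) — does not cross 180°.
Leg 3: +58.04° → +105.08°, shortest Δλ = 47.04° (east) — does not cross 180°.
Leg 4: +105.08° → +56.65°, shortest Δλ = -48.43° (west) — does not cross 180°.
Total crossings: 0.

0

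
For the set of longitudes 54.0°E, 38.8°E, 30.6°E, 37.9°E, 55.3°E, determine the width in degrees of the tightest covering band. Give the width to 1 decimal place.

Sort the longitudes: +30.6°, +37.9°, +38.8°, +54.0°, +55.3°.
Eastward gaps between consecutive values (wrapping around): 7.3°, 0.9°, 15.2°, 1.3°, 335.3°.
Largest gap = 335.3° ⇒ minimal covering band is its complement: 360° − 335.3° = 24.7°.
Band runs from +30.6° eastward to +55.3°.

24.7°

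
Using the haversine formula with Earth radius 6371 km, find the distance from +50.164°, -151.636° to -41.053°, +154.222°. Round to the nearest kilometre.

11429 km

Δλ = 154.222 − -151.636 = 305.858°; wrapped into (−180°, 180°]: -54.142°.
Δφ = -41.053 − 50.164 = -91.217°.
a = sin²(Δφ/2) + cos φ₁ · cos φ₂ · sin²(Δλ/2) = 0.610669.
c = 2·atan2(√a, √(1−a)) = 1.79398 rad → d = 6371·c ≈ 11429.46 km.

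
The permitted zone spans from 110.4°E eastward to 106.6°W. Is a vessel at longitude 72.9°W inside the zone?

Band width going east from +110.4° to -106.6°: ((-106.6 − 110.4) mod 360) = 143.0°.
Offset of -72.9° east of the west edge: ((-72.9 − 110.4) mod 360) = 176.7°.
176.7° > 143.0° ⇒ outside.

No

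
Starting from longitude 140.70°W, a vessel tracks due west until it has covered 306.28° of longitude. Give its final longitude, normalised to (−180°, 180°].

86.98°W

Start at -140.70°; shift −306.28° → -446.98°.
-446.98° lies outside (−180°, 180°]; add 360° → -86.98°.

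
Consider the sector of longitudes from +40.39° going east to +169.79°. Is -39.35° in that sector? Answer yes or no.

Band width going east from +40.39° to +169.79°: ((169.79 − 40.39) mod 360) = 129.40°.
Offset of -39.35° east of the west edge: ((-39.35 − 40.39) mod 360) = 280.26°.
280.26° > 129.40° ⇒ outside.

No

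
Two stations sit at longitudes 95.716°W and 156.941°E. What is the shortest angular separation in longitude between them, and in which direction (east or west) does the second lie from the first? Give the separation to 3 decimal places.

Raw difference: 156.941 − -95.716 = 252.657°.
Normalise into (−180°, 180°]: 252.657° − 360° = -107.343°.
Negative ⇒ the second point lies to the west; separation 107.343°.

107.343° west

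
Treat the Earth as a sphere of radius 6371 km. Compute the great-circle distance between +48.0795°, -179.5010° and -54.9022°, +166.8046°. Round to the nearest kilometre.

Δλ = 166.8046 − -179.5010 = 346.3056°; wrapped into (−180°, 180°]: -13.6944°.
Δφ = -54.9022 − 48.0795 = -102.9817°.
a = sin²(Δφ/2) + cos φ₁ · cos φ₂ · sin²(Δλ/2) = 0.617780.
c = 2·atan2(√a, √(1−a)) = 1.80859 rad → d = 6371·c ≈ 11522.53 km.

11523 km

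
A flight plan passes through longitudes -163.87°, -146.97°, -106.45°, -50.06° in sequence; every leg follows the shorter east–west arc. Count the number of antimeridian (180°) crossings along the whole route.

0

Leg 1: -163.87° → -146.97°, shortest Δλ = 16.9° (east) — does not cross 180°.
Leg 2: -146.97° → -106.45°, shortest Δλ = 40.52° (east) — does not cross 180°.
Leg 3: -106.45° → -50.06°, shortest Δλ = 56.39° (east) — does not cross 180°.
Total crossings: 0.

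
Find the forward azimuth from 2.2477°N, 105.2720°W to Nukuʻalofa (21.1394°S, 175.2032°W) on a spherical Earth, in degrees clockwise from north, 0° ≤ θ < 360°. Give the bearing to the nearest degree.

247°

Δλ = -175.2032 − -105.2720 = -69.9312°.
θ = atan2( sin Δλ · cos φ₂ , cos φ₁ · sin φ₂ − sin φ₁ · cos φ₂ · cos Δλ )
  = atan2(-0.87607, -0.37291) = -113.058° → normalised to [0°, 360°): 246.942°.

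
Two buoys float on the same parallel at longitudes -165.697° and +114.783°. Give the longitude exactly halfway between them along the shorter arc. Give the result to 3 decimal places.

Signed shortest Δλ from -165.697° to +114.783° is -79.520°.
Midpoint longitude = -165.697° + (-79.520°)/2 = -165.697° − 39.760° = -205.457°.
Normalise into (−180°, 180°]: +154.543°.
(The naïve average (-165.697 + +114.783)/2 = -25.457° is on the wrong side of the globe.)

+154.543°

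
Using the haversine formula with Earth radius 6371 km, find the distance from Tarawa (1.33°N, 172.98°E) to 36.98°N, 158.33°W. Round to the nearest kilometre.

4936 km

Δλ = -158.33 − 172.98 = -331.31°; wrapped into (−180°, 180°]: 28.69°.
Δφ = 36.98 − 1.33 = 35.65°.
a = sin²(Δφ/2) + cos φ₁ · cos φ₂ · sin²(Δλ/2) = 0.142728.
c = 2·atan2(√a, √(1−a)) = 0.77482 rad → d = 6371·c ≈ 4936.40 km.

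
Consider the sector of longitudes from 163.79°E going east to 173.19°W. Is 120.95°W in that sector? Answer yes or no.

No

Band width going east from +163.79° to -173.19°: ((-173.19 − 163.79) mod 360) = 23.02°.
Offset of -120.95° east of the west edge: ((-120.95 − 163.79) mod 360) = 75.26°.
75.26° > 23.02° ⇒ outside.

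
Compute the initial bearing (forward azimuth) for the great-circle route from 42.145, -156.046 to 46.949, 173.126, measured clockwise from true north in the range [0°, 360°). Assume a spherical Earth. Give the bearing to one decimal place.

293.0°

Δλ = 173.126 − -156.046 = 329.172°; wrapped into (−180°, 180°]: -30.828°.
θ = atan2( sin Δλ · cos φ₂ , cos φ₁ · sin φ₂ − sin φ₁ · cos φ₂ · cos Δλ )
  = atan2(-0.34983, 0.14847) = -67.004° → normalised to [0°, 360°): 292.996°.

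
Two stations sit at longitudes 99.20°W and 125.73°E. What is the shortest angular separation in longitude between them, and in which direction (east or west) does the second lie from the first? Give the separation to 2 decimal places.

135.07° west

Raw difference: 125.73 − -99.20 = 224.93°.
Normalise into (−180°, 180°]: 224.93° − 360° = -135.07°.
Negative ⇒ the second point lies to the west; separation 135.07°.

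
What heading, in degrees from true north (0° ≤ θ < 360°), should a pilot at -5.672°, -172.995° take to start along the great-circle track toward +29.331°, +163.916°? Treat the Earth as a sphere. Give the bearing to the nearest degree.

Δλ = 163.916 − -172.995 = 336.911°; wrapped into (−180°, 180°]: -23.089°.
θ = atan2( sin Δλ · cos φ₂ , cos φ₁ · sin φ₂ − sin φ₁ · cos φ₂ · cos Δλ )
  = atan2(-0.34189, 0.56672) = -31.102° → normalised to [0°, 360°): 328.898°.

329°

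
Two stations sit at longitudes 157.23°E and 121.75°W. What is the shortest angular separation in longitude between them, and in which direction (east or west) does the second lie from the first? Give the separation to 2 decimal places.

Raw difference: -121.75 − 157.23 = -278.98°.
Normalise into (−180°, 180°]: -278.98° + 360° = 81.02°.
Positive ⇒ the second point lies to the east; separation 81.02°.

81.02° east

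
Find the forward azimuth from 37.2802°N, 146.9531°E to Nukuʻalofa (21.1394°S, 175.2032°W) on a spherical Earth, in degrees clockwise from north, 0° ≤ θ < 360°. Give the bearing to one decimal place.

Δλ = -175.2032 − 146.9531 = -322.1563°; wrapped into (−180°, 180°]: 37.8437°.
θ = atan2( sin Δλ · cos φ₂ , cos φ₁ · sin φ₂ − sin φ₁ · cos φ₂ · cos Δλ )
  = atan2(0.57222, -0.73309) = 142.026° → normalised to [0°, 360°): 142.026°.

142.0°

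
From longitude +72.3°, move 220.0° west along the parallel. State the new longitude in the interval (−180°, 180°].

Start at +72.3°; shift −220.0° → -147.7°.
-147.7° already lies in (−180°, 180°].

-147.7°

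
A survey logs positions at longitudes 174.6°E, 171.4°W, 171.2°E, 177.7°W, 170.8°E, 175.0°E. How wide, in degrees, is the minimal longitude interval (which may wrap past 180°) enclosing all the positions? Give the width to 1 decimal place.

17.8°

Sort the longitudes: -177.7°, -171.4°, +170.8°, +171.2°, +174.6°, +175.0°.
Eastward gaps between consecutive values (wrapping around): 6.3°, 342.2°, 0.4°, 3.4°, 0.4°, 7.3°.
Largest gap = 342.2° ⇒ minimal covering band is its complement: 360° − 342.2° = 17.8°.
Band runs from +170.8° eastward to -171.4°, crossing the antimeridian.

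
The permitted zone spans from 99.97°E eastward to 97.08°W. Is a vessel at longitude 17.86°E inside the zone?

Band width going east from +99.97° to -97.08°: ((-97.08 − 99.97) mod 360) = 162.95°.
Offset of +17.86° east of the west edge: ((17.86 − 99.97) mod 360) = 277.89°.
277.89° > 162.95° ⇒ outside.

No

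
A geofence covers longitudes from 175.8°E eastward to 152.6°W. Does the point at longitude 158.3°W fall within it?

Yes

Band width going east from +175.8° to -152.6°: ((-152.6 − 175.8) mod 360) = 31.6°.
Offset of -158.3° east of the west edge: ((-158.3 − 175.8) mod 360) = 25.9°.
25.9° ≤ 31.6° ⇒ inside.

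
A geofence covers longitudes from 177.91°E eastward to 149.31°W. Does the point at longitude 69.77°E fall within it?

Band width going east from +177.91° to -149.31°: ((-149.31 − 177.91) mod 360) = 32.78°.
Offset of +69.77° east of the west edge: ((69.77 − 177.91) mod 360) = 251.86°.
251.86° > 32.78° ⇒ outside.

No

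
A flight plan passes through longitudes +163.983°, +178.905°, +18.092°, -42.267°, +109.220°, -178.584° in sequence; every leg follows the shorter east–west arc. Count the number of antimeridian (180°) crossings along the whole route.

1

Leg 1: +163.983° → +178.905°, shortest Δλ = 14.922° (east) — does not cross 180°.
Leg 2: +178.905° → +18.092°, shortest Δλ = -160.813° (west) — does not cross 180°.
Leg 3: +18.092° → -42.267°, shortest Δλ = -60.359° (west) — does not cross 180°.
Leg 4: -42.267° → +109.220°, shortest Δλ = 151.487° (east) — does not cross 180°.
Leg 5: +109.220° → -178.584°, shortest Δλ = 72.196° (east) — crosses 180°.
Total crossings: 1.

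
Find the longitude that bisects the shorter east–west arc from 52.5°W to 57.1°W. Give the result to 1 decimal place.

Signed shortest Δλ from -52.5° to -57.1° is -4.6°.
Midpoint longitude = -52.5° + (-4.6°)/2 = -52.5° − 2.3° = -54.8°.

54.8°W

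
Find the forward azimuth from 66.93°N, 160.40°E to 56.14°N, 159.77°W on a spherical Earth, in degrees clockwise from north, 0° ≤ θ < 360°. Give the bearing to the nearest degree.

101°

Δλ = -159.77 − 160.40 = -320.17°; wrapped into (−180°, 180°]: 39.83°.
θ = atan2( sin Δλ · cos φ₂ , cos φ₁ · sin φ₂ − sin φ₁ · cos φ₂ · cos Δλ )
  = atan2(0.35687, -0.06826) = 100.828° → normalised to [0°, 360°): 100.828°.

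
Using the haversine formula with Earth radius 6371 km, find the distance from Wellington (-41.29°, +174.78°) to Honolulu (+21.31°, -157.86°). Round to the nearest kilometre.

7511 km

Δλ = -157.86 − 174.78 = -332.64°; wrapped into (−180°, 180°]: 27.36°.
Δφ = 21.31 − -41.29 = 62.60°.
a = sin²(Δφ/2) + cos φ₁ · cos φ₂ · sin²(Δλ/2) = 0.309053.
c = 2·atan2(√a, √(1−a)) = 1.17895 rad → d = 6371·c ≈ 7511.10 km.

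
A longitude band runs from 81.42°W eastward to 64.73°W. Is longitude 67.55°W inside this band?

Yes

Band width going east from -81.42° to -64.73°: ((-64.73 − -81.42) mod 360) = 16.69°.
Offset of -67.55° east of the west edge: ((-67.55 − -81.42) mod 360) = 13.87°.
13.87° ≤ 16.69° ⇒ inside.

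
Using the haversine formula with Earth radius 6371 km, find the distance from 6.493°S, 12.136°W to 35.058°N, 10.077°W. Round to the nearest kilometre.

Δλ = -10.077 − -12.136 = 2.059°.
Δφ = 35.058 − -6.493 = 41.551°.
a = sin²(Δφ/2) + cos φ₁ · cos φ₂ · sin²(Δλ/2) = 0.126080.
c = 2·atan2(√a, √(1−a)) = 0.72599 rad → d = 6371·c ≈ 4625.30 km.

4625 km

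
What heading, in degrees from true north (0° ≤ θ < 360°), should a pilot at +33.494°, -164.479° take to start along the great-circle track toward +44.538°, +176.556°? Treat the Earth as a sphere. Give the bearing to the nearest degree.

313°

Δλ = 176.556 − -164.479 = 341.035°; wrapped into (−180°, 180°]: -18.965°.
θ = atan2( sin Δλ · cos φ₂ , cos φ₁ · sin φ₂ − sin φ₁ · cos φ₂ · cos Δλ )
  = atan2(-0.23165, 0.21291) = -47.413° → normalised to [0°, 360°): 312.587°.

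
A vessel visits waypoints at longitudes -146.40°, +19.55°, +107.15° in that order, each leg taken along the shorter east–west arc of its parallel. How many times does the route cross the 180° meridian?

0

Leg 1: -146.40° → +19.55°, shortest Δλ = 165.95° (east) — does not cross 180°.
Leg 2: +19.55° → +107.15°, shortest Δλ = 87.6° (east) — does not cross 180°.
Total crossings: 0.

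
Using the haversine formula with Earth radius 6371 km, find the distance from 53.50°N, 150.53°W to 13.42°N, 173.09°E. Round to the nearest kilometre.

5480 km

Δλ = 173.09 − -150.53 = 323.62°; wrapped into (−180°, 180°]: -36.38°.
Δφ = 13.42 − 53.50 = -40.08°.
a = sin²(Δφ/2) + cos φ₁ · cos φ₂ · sin²(Δλ/2) = 0.173809.
c = 2·atan2(√a, √(1−a)) = 0.86007 rad → d = 6371·c ≈ 5479.53 km.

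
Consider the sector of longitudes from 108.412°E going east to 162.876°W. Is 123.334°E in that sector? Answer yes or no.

Band width going east from +108.412° to -162.876°: ((-162.876 − 108.412) mod 360) = 88.712°.
Offset of +123.334° east of the west edge: ((123.334 − 108.412) mod 360) = 14.922°.
14.922° ≤ 88.712° ⇒ inside.

Yes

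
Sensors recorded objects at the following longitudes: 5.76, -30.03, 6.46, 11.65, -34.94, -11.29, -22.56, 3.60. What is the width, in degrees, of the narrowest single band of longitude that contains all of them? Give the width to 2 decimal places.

46.59°

Sort the longitudes: -34.94°, -30.03°, -22.56°, -11.29°, +3.60°, +5.76°, +6.46°, +11.65°.
Eastward gaps between consecutive values (wrapping around): 4.91°, 7.47°, 11.27°, 14.89°, 2.16°, 0.70°, 5.19°, 313.41°.
Largest gap = 313.41° ⇒ minimal covering band is its complement: 360° − 313.41° = 46.59°.
Band runs from -34.94° eastward to +11.65°.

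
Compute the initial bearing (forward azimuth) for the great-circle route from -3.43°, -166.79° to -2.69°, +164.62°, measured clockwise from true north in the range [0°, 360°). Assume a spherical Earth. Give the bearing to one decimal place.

Δλ = 164.62 − -166.79 = 331.41°; wrapped into (−180°, 180°]: -28.59°.
θ = atan2( sin Δλ · cos φ₂ , cos φ₁ · sin φ₂ − sin φ₁ · cos φ₂ · cos Δλ )
  = atan2(-0.47801, 0.00563) = -89.325° → normalised to [0°, 360°): 270.675°.

270.7°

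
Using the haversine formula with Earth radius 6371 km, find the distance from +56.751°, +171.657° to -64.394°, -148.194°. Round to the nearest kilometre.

Δλ = -148.194 − 171.657 = -319.851°; wrapped into (−180°, 180°]: 40.149°.
Δφ = -64.394 − 56.751 = -121.145°.
a = sin²(Δφ/2) + cos φ₁ · cos φ₂ · sin²(Δλ/2) = 0.786520.
c = 2·atan2(√a, √(1−a)) = 2.18101 rad → d = 6371·c ≈ 13895.19 km.

13895 km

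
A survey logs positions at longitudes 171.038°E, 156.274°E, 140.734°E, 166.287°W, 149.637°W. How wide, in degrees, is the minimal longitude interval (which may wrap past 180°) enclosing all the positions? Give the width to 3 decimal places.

69.629°

Sort the longitudes: -166.287°, -149.637°, +140.734°, +156.274°, +171.038°.
Eastward gaps between consecutive values (wrapping around): 16.650°, 290.371°, 15.540°, 14.764°, 22.675°.
Largest gap = 290.371° ⇒ minimal covering band is its complement: 360° − 290.371° = 69.629°.
Band runs from +140.734° eastward to -149.637°, crossing the antimeridian.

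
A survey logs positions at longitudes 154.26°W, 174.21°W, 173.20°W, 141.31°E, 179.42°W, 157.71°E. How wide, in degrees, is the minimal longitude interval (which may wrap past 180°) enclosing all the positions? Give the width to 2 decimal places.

Sort the longitudes: -179.42°, -174.21°, -173.20°, -154.26°, +141.31°, +157.71°.
Eastward gaps between consecutive values (wrapping around): 5.21°, 1.01°, 18.94°, 295.57°, 16.40°, 22.87°.
Largest gap = 295.57° ⇒ minimal covering band is its complement: 360° − 295.57° = 64.43°.
Band runs from +141.31° eastward to -154.26°, crossing the antimeridian.

64.43°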